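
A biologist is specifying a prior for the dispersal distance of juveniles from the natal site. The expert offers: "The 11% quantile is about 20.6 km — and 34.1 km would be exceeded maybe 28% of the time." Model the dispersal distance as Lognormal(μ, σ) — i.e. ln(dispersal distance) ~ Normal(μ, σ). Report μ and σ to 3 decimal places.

If T ~ Lognormal(μ,σ) then ln T ~ Normal(μ,σ), so the p-quantile of ln T is μ + z_p·σ.
ln(20.6) = 3.025 and ln(34.1) = 3.529; z_{0.11} = -1.227, z_{0.72} = 0.5828.
σ = (3.529 − 3.025)/(0.5828 − (-1.227)) = 0.279.
μ = 3.025 − (-1.227)·0.279 = 3.367.

μ ≈ 3.367, σ ≈ 0.279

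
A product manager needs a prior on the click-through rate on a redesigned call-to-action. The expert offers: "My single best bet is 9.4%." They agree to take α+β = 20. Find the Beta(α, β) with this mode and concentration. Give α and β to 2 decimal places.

For α,β > 1 the Beta mode is (α−1)/(α+β−2). With α+β = 20, the mode is (α−1)/18.
Set (α−1)/18 = 0.094 → α = 1 + 0.094·18 = 2.69.
β = 20 − α = 17.31.

α = 2.69, β = 17.31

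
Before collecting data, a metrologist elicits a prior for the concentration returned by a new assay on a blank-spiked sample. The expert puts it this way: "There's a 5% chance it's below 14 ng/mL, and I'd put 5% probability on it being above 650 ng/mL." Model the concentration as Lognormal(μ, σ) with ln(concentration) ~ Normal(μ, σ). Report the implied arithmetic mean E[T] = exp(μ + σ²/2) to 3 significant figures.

E[T] ≈ 188 ng/mL

If T ~ Lognormal(μ,σ) then ln T ~ Normal(μ,σ), so the p-quantile of ln T is μ + z_p·σ.
ln(14) = 2.639 and ln(650) = 6.477; z_{0.05} = -1.645, z_{0.95} = 1.645.
σ = (6.477 − 2.639)/(1.645 − (-1.645)) = 1.167.
μ = 2.639 − (-1.645)·1.167 = 4.558.
E[T] = exp(μ + σ²/2) = exp(4.558 + 0.6805) = 188 ng/mL.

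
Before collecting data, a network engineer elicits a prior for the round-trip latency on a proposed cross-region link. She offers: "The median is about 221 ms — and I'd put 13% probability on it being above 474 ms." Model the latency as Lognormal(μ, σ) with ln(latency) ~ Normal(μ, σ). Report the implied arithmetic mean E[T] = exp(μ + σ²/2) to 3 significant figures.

E[T] ≈ 278 ms

If T ~ Lognormal(μ,σ) then ln T ~ Normal(μ,σ), so the p-quantile of ln T is μ + z_p·σ.
ln(221) = 5.398 and ln(474) = 6.161; z_{0.5} = 0, z_{0.87} = 1.126.
σ = (6.161 − 5.398)/(1.126 − (0)) = 0.677.
μ = 5.398 − (0)·0.677 = 5.398.
E[T] = exp(μ + σ²/2) = exp(5.398 + 0.2295) = 278 ms.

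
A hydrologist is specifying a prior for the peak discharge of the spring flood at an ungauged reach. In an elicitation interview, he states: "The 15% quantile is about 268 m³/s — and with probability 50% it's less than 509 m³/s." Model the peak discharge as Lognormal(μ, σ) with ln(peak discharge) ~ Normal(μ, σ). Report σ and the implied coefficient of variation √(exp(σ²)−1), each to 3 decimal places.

σ ≈ 0.619, CV ≈ 0.683

If T ~ Lognormal(μ,σ) then ln T ~ Normal(μ,σ), so the p-quantile of ln T is μ + z_p·σ.
ln(268) = 5.591 and ln(509) = 6.232; z_{0.15} = -1.036, z_{0.5} = 0.
σ = (6.232 − 5.591)/(0 − (-1.036)) = 0.619.
μ = 5.591 − (-1.036)·0.619 = 6.232.
CV = √(exp(σ²)−1) = √(exp(0.3831)−1) = 0.683.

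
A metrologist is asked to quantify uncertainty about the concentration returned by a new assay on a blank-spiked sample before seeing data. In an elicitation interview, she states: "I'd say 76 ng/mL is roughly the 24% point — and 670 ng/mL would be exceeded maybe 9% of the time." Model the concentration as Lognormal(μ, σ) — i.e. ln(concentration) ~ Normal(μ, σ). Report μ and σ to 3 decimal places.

If T ~ Lognormal(μ,σ) then ln T ~ Normal(μ,σ), so the p-quantile of ln T is μ + z_p·σ.
ln(76) = 4.331 and ln(670) = 6.507; z_{0.24} = -0.7063, z_{0.91} = 1.341.
σ = (6.507 − 4.331)/(1.341 − (-0.7063)) = 1.063.
μ = 4.331 − (-0.7063)·1.063 = 5.082.

μ ≈ 5.082, σ ≈ 1.063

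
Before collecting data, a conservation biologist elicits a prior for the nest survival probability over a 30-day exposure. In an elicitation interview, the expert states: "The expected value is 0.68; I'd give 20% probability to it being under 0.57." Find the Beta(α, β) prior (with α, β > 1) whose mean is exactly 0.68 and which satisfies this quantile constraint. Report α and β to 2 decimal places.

With mean 0.68 fixed, write α = 0.68s, β = 0.32s where s = α+β.
Need P(θ < 0.57) = 0.2 under Beta(0.68s, 0.32s). Normal approximation: (q−m)/√(m(1−m)/s) ≈ z_{0.2} = -0.842, so s ≈ 0.68·0.32·(-0.842)²/(0.57−0.68)² = 12.7.
At s = 12.7: P(θ<0.57) ≈ 0.195. Adjusting to match 0.2 gives s ≈ 12.08.
So α = 0.68·12.08 ≈ 8.21, β = 0.32·12.08 ≈ 3.86.

α ≈ 8.21, β ≈ 3.86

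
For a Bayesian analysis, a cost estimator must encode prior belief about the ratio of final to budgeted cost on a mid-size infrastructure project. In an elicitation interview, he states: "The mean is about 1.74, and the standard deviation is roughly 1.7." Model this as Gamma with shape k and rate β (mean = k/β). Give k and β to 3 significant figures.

For Gamma(k, rate β): mean = k/β, variance = k/β², so CV = 1/√k.
CV = SD/mean = 1.7/1.74 = 0.977, hence k = 1/CV² = 1.05.
Then β = k/mean = 1.05/1.74 = 0.602.

k ≈ 1.05, β ≈ 0.602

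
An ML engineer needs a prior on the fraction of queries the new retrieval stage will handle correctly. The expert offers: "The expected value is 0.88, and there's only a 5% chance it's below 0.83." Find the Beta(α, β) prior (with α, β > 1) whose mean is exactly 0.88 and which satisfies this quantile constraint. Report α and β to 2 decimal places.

With mean 0.88 fixed, write α = 0.88s, β = 0.12s where s = α+β.
Need P(θ < 0.83) = 0.05 under Beta(0.88s, 0.12s). Normal approximation: (q−m)/√(m(1−m)/s) ≈ z_{0.05} = -1.64, so s ≈ 0.88·0.12·(-1.64)²/(0.83−0.88)² = 114.3.
At s = 114.3: P(θ<0.83) ≈ 0.060. Adjusting to match 0.05 gives s ≈ 129.12.
So α = 0.88·129.12 ≈ 113.63, β = 0.12·129.12 ≈ 15.49.

α ≈ 113.63, β ≈ 15.49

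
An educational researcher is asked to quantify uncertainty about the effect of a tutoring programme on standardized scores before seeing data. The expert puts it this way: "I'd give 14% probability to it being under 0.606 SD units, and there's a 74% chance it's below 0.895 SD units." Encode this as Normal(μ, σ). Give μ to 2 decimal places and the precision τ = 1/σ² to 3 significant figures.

The p-quantile of Normal(μ,σ) is μ + z_p·σ, with z_{0.14} = -1.08 and z_{0.74} = 0.6433.
Eliminate σ: μ = (z₂·x₁ − z₁·x₂)/(z₂ − z₁) = (0.6433·0.606 − (-1.08)·0.895)/1.724 = 0.79.
Then σ = (x₂ − x₁)/(z₂ − z₁) = (0.895 − 0.606)/1.724 = 0.17.
Precision τ = 1/σ² = 1/0.1677² = 35.6.

μ = 0.79, τ = 35.6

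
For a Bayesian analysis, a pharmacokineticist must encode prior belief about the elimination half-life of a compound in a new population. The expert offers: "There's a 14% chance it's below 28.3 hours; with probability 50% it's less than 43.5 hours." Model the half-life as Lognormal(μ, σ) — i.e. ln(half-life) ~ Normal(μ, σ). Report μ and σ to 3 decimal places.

If T ~ Lognormal(μ,σ) then ln T ~ Normal(μ,σ), so the p-quantile of ln T is μ + z_p·σ.
ln(28.3) = 3.343 and ln(43.5) = 3.773; z_{0.14} = -1.08, z_{0.5} = 0.
σ = (3.773 − 3.343)/(0 − (-1.08)) = 0.398.
μ = 3.343 − (-1.08)·0.398 = 3.773.

μ ≈ 3.773, σ ≈ 0.398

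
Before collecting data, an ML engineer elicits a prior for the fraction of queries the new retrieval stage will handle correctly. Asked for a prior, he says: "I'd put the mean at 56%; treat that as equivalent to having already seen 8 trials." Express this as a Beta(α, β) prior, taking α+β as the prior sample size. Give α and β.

α = 4.48, β = 3.52

Under the effective-sample-size interpretation, Beta(α, β) has prior mean α/(α+β) and prior sample size α+β.
So α+β = 8 and α/(α+β) = 0.56, giving α = 0.56·8 = 4.48 and β = 8 − 4.48 = 3.52.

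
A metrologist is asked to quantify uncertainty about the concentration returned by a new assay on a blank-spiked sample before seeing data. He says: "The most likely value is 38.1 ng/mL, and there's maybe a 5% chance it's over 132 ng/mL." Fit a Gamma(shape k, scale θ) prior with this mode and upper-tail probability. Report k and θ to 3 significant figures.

Gamma(k,θ) with k>1 has mode (k−1)θ, so θ = 38.1/(k−1).
Need P(X < 132) = 0.95 with θ tied to k this way. Start at k = 2, θ = 38.1: P(X<132) ≈ 0.860.
Too low — raise k to concentrate. Iterating converges to k ≈ 2.68.
Then θ = 38.1/(2.68−1) ≈ 22.7.

k ≈ 2.68, θ ≈ 22.7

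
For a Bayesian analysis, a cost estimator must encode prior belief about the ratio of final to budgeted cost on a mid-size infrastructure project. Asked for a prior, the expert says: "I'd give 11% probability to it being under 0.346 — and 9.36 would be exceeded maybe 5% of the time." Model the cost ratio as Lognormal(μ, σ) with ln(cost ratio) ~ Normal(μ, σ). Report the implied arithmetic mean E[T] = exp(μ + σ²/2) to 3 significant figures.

If T ~ Lognormal(μ,σ) then ln T ~ Normal(μ,σ), so the p-quantile of ln T is μ + z_p·σ.
ln(0.346) = -1.061 and ln(9.36) = 2.236; z_{0.11} = -1.227, z_{0.95} = 1.645.
σ = (2.236 − -1.061)/(1.645 − (-1.227)) = 1.148.
μ = -1.061 − (-1.227)·1.148 = 0.347.
E[T] = exp(μ + σ²/2) = exp(0.347 + 0.6595) = 2.74.

E[T] ≈ 2.74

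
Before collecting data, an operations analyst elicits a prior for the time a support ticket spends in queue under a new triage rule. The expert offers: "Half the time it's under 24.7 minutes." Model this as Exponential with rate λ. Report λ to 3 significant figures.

λ ≈ 0.0281

Exponential median = ln 2 / λ, so λ = ln 2 / 24.7 = 0.0281.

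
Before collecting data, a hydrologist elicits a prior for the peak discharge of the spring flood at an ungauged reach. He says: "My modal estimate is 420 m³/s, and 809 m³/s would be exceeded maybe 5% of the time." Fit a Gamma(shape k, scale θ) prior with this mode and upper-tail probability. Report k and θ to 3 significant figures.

k ≈ 7.46, θ ≈ 65

Gamma(k,θ) with k>1 has mode (k−1)θ, so θ = 420/(k−1).
Need P(X < 809) = 0.95 with θ tied to k this way. Start at k = 2, θ = 420: P(X<809) ≈ 0.574.
Too low — raise k to concentrate. Iterating converges to k ≈ 7.46.
Then θ = 420/(7.46−1) ≈ 65.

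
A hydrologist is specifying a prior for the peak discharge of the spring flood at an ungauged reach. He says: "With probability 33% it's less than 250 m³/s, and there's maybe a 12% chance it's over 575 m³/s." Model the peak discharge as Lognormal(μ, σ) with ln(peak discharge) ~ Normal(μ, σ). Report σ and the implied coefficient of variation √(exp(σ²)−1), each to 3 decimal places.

σ ≈ 0.516, CV ≈ 0.552

If T ~ Lognormal(μ,σ) then ln T ~ Normal(μ,σ), so the p-quantile of ln T is μ + z_p·σ.
ln(250) = 5.521 and ln(575) = 6.354; z_{0.33} = -0.4399, z_{0.88} = 1.175.
σ = (6.354 − 5.521)/(1.175 − (-0.4399)) = 0.516.
μ = 5.521 − (-0.4399)·0.516 = 5.748.
CV = √(exp(σ²)−1) = √(exp(0.2660)−1) = 0.552.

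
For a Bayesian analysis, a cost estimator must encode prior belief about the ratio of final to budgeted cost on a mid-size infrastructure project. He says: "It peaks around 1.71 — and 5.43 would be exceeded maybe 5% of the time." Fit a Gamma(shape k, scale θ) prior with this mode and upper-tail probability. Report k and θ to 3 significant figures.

k ≈ 2.97, θ ≈ 0.869

Gamma(k,θ) with k>1 has mode (k−1)θ, so θ = 1.71/(k−1).
Need P(X < 5.43) = 0.95 with θ tied to k this way. Start at k = 2, θ = 1.71: P(X<5.43) ≈ 0.826.
Too low — raise k to concentrate. Iterating converges to k ≈ 2.97.
Then θ = 1.71/(2.97−1) ≈ 0.869.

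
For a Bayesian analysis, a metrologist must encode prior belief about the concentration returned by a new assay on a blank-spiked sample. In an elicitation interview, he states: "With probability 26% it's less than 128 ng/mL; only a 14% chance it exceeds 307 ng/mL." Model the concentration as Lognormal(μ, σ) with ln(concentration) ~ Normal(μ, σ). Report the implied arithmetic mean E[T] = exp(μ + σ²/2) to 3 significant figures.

E[T] ≈ 202 ng/mL

If T ~ Lognormal(μ,σ) then ln T ~ Normal(μ,σ), so the p-quantile of ln T is μ + z_p·σ.
ln(128) = 4.852 and ln(307) = 5.727; z_{0.26} = -0.6433, z_{0.86} = 1.08.
σ = (5.727 − 4.852)/(1.08 − (-0.6433)) = 0.508.
μ = 4.852 − (-0.6433)·0.508 = 5.179.
E[T] = exp(μ + σ²/2) = exp(5.179 + 0.1288) = 202 ng/mL.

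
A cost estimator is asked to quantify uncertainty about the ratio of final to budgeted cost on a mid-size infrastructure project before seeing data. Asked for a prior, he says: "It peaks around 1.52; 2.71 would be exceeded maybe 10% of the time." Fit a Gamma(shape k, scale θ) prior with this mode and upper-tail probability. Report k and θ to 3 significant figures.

Gamma(k,θ) with k>1 has mode (k−1)θ, so θ = 1.52/(k−1).
Need P(X < 2.71) = 0.9 with θ tied to k this way. Start at k = 2, θ = 1.52: P(X<2.71) ≈ 0.532.
Too low — raise k to concentrate. Iterating converges to k ≈ 6.69.
Then θ = 1.52/(6.69−1) ≈ 0.267.

k ≈ 6.69, θ ≈ 0.267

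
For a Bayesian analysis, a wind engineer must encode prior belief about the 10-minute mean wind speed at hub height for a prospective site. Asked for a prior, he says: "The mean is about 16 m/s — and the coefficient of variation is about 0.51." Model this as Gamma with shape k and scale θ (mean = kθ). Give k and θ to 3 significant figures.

k ≈ 3.84, θ ≈ 4.16

For Gamma(k, scale θ): mean = kθ, variance = kθ², so CV = 1/√k.
CV = 0.51, hence k = 1/CV² = 3.84.
Then θ = mean/k = 16/3.84 = 4.16.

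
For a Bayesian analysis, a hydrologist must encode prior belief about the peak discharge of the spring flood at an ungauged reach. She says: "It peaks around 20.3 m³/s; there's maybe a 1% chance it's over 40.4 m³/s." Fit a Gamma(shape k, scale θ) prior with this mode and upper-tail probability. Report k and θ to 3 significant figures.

k ≈ 11.4, θ ≈ 1.96

Gamma(k,θ) with k>1 has mode (k−1)θ, so θ = 20.3/(k−1).
Need P(X < 40.4) = 0.99 with θ tied to k this way. Start at k = 2, θ = 20.3: P(X<40.4) ≈ 0.591.
Too low — raise k to concentrate. Iterating converges to k ≈ 11.4.
Then θ = 20.3/(11.4−1) ≈ 1.96.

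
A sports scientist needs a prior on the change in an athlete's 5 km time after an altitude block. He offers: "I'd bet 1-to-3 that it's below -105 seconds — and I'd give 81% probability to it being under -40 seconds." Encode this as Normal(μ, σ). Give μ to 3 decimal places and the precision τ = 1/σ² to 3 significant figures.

μ = -76.758, τ = 0.00057

For Normal(μ,σ), the p-quantile is μ + z_p·σ. Here z_{0.25} = -0.6745, z_{0.81} = 0.8779.
So -105 = μ − 0.6745σ and -40 = μ + 0.8779σ.
Subtracting: σ = (-40 − -105)/(0.8779 − (-0.6745)) = 41.871.
Then μ = -105 − (-0.6745)·41.871 = -76.758.
Precision τ = 1/σ² = 1/41.87² = 0.00057.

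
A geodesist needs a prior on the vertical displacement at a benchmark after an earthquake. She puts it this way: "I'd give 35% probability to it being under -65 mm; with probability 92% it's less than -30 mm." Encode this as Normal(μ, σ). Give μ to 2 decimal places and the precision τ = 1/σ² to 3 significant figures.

The p-quantile of Normal(μ,σ) is μ + z_p·σ, with z_{0.35} = -0.3853 and z_{0.92} = 1.405.
Eliminate σ: μ = (z₂·x₁ − z₁·x₂)/(z₂ − z₁) = (1.405·-65 − (-0.3853)·-30)/1.79 = -57.47.
Then σ = (x₂ − x₁)/(z₂ − z₁) = (-30 − -65)/1.79 = 19.55.
Precision τ = 1/σ² = 1/19.55² = 0.00262.

μ = -57.47, τ = 0.00262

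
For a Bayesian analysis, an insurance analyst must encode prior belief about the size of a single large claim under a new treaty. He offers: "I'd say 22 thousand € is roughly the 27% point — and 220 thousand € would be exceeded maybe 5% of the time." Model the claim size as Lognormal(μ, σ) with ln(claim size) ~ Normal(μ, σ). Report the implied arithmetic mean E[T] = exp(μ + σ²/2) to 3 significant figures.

E[T] ≈ 69.1 thousand €

If T ~ Lognormal(μ,σ) then ln T ~ Normal(μ,σ), so the p-quantile of ln T is μ + z_p·σ.
ln(22) = 3.091 and ln(220) = 5.394; z_{0.27} = -0.6128, z_{0.95} = 1.645.
σ = (5.394 − 3.091)/(1.645 − (-0.6128)) = 1.020.
μ = 3.091 − (-0.6128)·1.020 = 3.716.
E[T] = exp(μ + σ²/2) = exp(3.716 + 0.5201) = 69.1 thousand €.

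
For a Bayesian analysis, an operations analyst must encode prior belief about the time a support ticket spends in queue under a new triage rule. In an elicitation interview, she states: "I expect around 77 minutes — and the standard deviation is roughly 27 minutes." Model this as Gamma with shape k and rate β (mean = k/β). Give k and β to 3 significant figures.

k ≈ 8.13, β ≈ 0.106

For Gamma(k, rate β): mean = k/β, variance = k/β², so CV = 1/√k.
CV = SD/mean = 27/77 = 0.3506, hence k = 1/CV² = 8.13.
Then β = k/mean = 8.13/77 = 0.106.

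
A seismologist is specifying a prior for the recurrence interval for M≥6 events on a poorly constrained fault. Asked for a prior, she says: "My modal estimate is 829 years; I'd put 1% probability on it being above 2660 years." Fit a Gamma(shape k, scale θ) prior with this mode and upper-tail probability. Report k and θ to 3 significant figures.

k ≈ 4.26, θ ≈ 254

Gamma(k,θ) with k>1 has mode (k−1)θ, so θ = 829/(k−1).
Need P(X < 2660) = 0.99 with θ tied to k this way. Start at k = 2, θ = 829: P(X<2660) ≈ 0.830.
Too low — raise k to concentrate. Iterating converges to k ≈ 4.26.
Then θ = 829/(4.26−1) ≈ 254.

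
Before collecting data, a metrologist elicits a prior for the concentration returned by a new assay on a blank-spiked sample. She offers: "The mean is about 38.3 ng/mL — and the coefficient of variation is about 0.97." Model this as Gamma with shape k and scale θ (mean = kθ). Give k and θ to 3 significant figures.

k ≈ 1.06, θ ≈ 36

For Gamma(k, scale θ): mean = kθ, variance = kθ², so CV = 1/√k.
CV = 0.97, hence k = 1/CV² = 1.06.
Then θ = mean/k = 38.3/1.06 = 36.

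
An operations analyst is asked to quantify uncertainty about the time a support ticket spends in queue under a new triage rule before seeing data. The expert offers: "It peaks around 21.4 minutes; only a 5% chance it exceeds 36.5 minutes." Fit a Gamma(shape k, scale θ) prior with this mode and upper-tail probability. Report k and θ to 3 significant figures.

Gamma(k,θ) with k>1 has mode (k−1)θ, so θ = 21.4/(k−1).
Need P(X < 36.5) = 0.95 with θ tied to k this way. Start at k = 2, θ = 21.4: P(X<36.5) ≈ 0.508.
Too low — raise k to concentrate. Iterating converges to k ≈ 10.8.
Then θ = 21.4/(10.8−1) ≈ 2.19.

k ≈ 10.8, θ ≈ 2.19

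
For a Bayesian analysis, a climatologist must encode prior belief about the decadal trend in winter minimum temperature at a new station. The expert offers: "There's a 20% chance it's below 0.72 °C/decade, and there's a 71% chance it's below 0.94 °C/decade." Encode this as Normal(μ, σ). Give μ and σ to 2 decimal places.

For Normal(μ,σ), the p-quantile is μ + z_p·σ. Here z_{0.2} = -0.8416, z_{0.71} = 0.5534.
So 0.72 = μ − 0.8416σ and 0.94 = μ + 0.5534σ.
Subtracting: σ = (0.94 − 0.72)/(0.5534 − (-0.8416)) = 0.16.
Then μ = 0.72 − (-0.8416)·0.16 = 0.85.

μ = 0.85, σ = 0.16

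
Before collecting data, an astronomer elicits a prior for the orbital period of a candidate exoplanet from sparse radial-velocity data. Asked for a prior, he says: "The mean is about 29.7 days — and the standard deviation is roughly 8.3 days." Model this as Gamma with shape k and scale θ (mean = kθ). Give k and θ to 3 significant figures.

For Gamma(k, scale θ): mean = kθ, variance = kθ², so CV = 1/√k.
CV = SD/mean = 8.3/29.7 = 0.2795, hence k = 1/CV² = 12.8.
Then θ = mean/k = 29.7/12.8 = 2.32.

k ≈ 12.8, θ ≈ 2.32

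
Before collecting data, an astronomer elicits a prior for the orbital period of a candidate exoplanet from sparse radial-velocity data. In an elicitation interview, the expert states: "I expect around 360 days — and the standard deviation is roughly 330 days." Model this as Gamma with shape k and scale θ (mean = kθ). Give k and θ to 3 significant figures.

k ≈ 1.19, θ ≈ 302

For Gamma(k, scale θ): mean = kθ, variance = kθ², so CV = 1/√k.
CV = SD/mean = 330/360 = 0.9167, hence k = 1/CV² = 1.19.
Then θ = mean/k = 360/1.19 = 302.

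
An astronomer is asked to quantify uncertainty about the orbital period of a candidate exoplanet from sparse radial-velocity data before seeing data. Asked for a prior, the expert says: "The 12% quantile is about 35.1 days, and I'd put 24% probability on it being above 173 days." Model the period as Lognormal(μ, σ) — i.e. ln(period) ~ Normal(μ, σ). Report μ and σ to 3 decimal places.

μ ≈ 4.554, σ ≈ 0.848

If T ~ Lognormal(μ,σ) then ln T ~ Normal(μ,σ), so the p-quantile of ln T is μ + z_p·σ.
ln(35.1) = 3.558 and ln(173) = 5.153; z_{0.12} = -1.175, z_{0.76} = 0.7063.
σ = (5.153 − 3.558)/(0.7063 − (-1.175)) = 0.848.
μ = 3.558 − (-1.175)·0.848 = 4.554.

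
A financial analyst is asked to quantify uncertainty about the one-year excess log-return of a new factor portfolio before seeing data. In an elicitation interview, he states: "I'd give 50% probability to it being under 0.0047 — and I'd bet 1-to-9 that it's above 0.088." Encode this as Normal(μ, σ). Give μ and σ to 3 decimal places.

μ = 0.005, σ = 0.065

The p-quantile of Normal(μ,σ) is μ + z_p·σ, with z_{0.5} = 0 and z_{0.9} = 1.282.
Eliminate σ: μ = (z₂·x₁ − z₁·x₂)/(z₂ − z₁) = (1.282·0.0047 − (0)·0.088)/1.282 = 0.005.
Then σ = (x₂ − x₁)/(z₂ − z₁) = (0.088 − 0.0047)/1.282 = 0.065.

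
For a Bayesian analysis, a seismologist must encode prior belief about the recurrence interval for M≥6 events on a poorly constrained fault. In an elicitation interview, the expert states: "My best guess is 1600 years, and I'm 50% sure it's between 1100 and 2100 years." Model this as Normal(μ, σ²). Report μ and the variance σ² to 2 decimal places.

μ = 1600.00, σ² = 549527.33

A symmetric 50% interval runs μ ± z·σ with z = 0.6745.
Half-width = 500, so σ = 500/0.6745 = 741.301 and σ² = 549527.33.
μ is the stated best guess, 1600.00.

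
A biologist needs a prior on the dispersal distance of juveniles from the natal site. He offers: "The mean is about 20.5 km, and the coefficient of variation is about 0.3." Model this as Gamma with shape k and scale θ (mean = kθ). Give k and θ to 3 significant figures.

k ≈ 11.1, θ ≈ 1.84

For Gamma(k, scale θ): mean = kθ, variance = kθ², so CV = 1/√k.
CV = 0.3, hence k = 1/CV² = 11.1.
Then θ = mean/k = 20.5/11.1 = 1.84.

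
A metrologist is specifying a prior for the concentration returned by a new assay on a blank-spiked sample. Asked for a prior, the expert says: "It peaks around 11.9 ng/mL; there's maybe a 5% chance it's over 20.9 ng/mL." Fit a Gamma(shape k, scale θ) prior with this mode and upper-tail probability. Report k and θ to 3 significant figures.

Gamma(k,θ) with k>1 has mode (k−1)θ, so θ = 11.9/(k−1).
Need P(X < 20.9) = 0.95 with θ tied to k this way. Start at k = 2, θ = 11.9: P(X<20.9) ≈ 0.524.
Too low — raise k to concentrate. Iterating converges to k ≈ 9.79.
Then θ = 11.9/(9.79−1) ≈ 1.35.

k ≈ 9.79, θ ≈ 1.35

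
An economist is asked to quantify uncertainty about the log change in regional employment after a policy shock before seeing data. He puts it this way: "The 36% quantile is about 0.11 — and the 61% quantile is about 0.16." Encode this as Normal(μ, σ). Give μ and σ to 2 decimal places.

μ = 0.14, σ = 0.08

The p-quantile of Normal(μ,σ) is μ + z_p·σ, with z_{0.36} = -0.3585 and z_{0.61} = 0.2793.
Eliminate σ: μ = (z₂·x₁ − z₁·x₂)/(z₂ − z₁) = (0.2793·0.11 − (-0.3585)·0.16)/0.6378 = 0.14.
Then σ = (x₂ − x₁)/(z₂ − z₁) = (0.16 − 0.11)/0.6378 = 0.08.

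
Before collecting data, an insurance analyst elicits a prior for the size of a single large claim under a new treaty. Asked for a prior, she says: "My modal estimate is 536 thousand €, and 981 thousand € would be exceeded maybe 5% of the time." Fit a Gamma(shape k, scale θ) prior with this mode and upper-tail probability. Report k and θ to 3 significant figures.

Gamma(k,θ) with k>1 has mode (k−1)θ, so θ = 536/(k−1).
Need P(X < 981) = 0.95 with θ tied to k this way. Start at k = 2, θ = 536: P(X<981) ≈ 0.546.
Too low — raise k to concentrate. Iterating converges to k ≈ 8.62.
Then θ = 536/(8.62−1) ≈ 70.3.

k ≈ 8.62, θ ≈ 70.3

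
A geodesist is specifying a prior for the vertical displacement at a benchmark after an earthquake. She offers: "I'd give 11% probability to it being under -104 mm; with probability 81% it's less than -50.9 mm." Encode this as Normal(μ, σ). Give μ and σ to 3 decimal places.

μ = -73.052, σ = 25.233

The p-quantile of Normal(μ,σ) is μ + z_p·σ, with z_{0.11} = -1.227 and z_{0.81} = 0.8779.
Eliminate σ: μ = (z₂·x₁ − z₁·x₂)/(z₂ − z₁) = (0.8779·-104 − (-1.227)·-50.9)/2.104 = -73.052.
Then σ = (x₂ − x₁)/(z₂ − z₁) = (-50.9 − -104)/2.104 = 25.233.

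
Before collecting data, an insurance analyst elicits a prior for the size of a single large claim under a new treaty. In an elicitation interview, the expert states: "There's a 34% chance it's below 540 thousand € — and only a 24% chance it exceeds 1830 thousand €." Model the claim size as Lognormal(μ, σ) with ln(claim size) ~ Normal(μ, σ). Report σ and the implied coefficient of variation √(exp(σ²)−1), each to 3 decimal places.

σ ≈ 1.091, CV ≈ 1.512

If T ~ Lognormal(μ,σ) then ln T ~ Normal(μ,σ), so the p-quantile of ln T is μ + z_p·σ.
ln(540) = 6.292 and ln(1830) = 7.512; z_{0.34} = -0.4125, z_{0.76} = 0.7063.
σ = (7.512 − 6.292)/(0.7063 − (-0.4125)) = 1.091.
μ = 6.292 − (-0.4125)·1.091 = 6.742.
CV = √(exp(σ²)−1) = √(exp(1.1901)−1) = 1.512.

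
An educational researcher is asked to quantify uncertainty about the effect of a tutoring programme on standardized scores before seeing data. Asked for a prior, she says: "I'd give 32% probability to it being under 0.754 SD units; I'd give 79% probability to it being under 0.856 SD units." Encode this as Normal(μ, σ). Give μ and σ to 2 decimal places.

For Normal(μ,σ), the p-quantile is μ + z_p·σ. Here z_{0.32} = -0.4677, z_{0.79} = 0.8064.
So 0.754 = μ − 0.4677σ and 0.856 = μ + 0.8064σ.
Subtracting: σ = (0.856 − 0.754)/(0.8064 − (-0.4677)) = 0.08.
Then μ = 0.754 − (-0.4677)·0.08 = 0.79.

μ = 0.79, σ = 0.08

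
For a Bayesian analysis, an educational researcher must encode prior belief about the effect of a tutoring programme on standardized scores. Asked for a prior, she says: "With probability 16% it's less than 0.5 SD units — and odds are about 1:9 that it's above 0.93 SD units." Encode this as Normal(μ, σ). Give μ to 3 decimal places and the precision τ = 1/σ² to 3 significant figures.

The p-quantile of Normal(μ,σ) is μ + z_p·σ, with z_{0.16} = -0.9945 and z_{0.9} = 1.282.
Eliminate σ: μ = (z₂·x₁ − z₁·x₂)/(z₂ − z₁) = (1.282·0.5 − (-0.9945)·0.93)/2.276 = 0.688.
Then σ = (x₂ − x₁)/(z₂ − z₁) = (0.93 − 0.5)/2.276 = 0.189.
Precision τ = 1/σ² = 1/0.1889² = 28.

μ = 0.688, τ = 28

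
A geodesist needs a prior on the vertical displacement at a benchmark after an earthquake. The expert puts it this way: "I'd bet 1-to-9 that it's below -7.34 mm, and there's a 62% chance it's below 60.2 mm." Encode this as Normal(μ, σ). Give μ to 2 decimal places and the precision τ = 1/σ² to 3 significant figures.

The p-quantile of Normal(μ,σ) is μ + z_p·σ, with z_{0.1} = -1.282 and z_{0.62} = 0.3055.
Eliminate σ: μ = (z₂·x₁ − z₁·x₂)/(z₂ − z₁) = (0.3055·-7.34 − (-1.282)·60.2)/1.587 = 47.20.
Then σ = (x₂ − x₁)/(z₂ − z₁) = (60.2 − -7.34)/1.587 = 42.56.
Precision τ = 1/σ² = 1/42.56² = 0.000552.

μ = 47.20, τ = 0.000552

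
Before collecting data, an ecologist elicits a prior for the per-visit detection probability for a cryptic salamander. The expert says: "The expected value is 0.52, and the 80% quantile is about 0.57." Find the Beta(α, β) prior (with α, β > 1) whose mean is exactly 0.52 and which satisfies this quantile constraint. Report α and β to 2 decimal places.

α ≈ 36.93, β ≈ 34.09

With mean 0.52 fixed, write α = 0.52s, β = 0.48s where s = α+β.
Need P(θ < 0.57) = 0.8 under Beta(0.52s, 0.48s). Normal approximation: (q−m)/√(m(1−m)/s) ≈ z_{0.8} = 0.842, so s ≈ 0.52·0.48·(0.842)²/(0.57−0.52)² = 70.7.
At s = 70.7: P(θ<0.57) ≈ 0.800. Adjusting to match 0.8 gives s ≈ 71.01.
So α = 0.52·71.01 ≈ 36.93, β = 0.48·71.01 ≈ 34.09.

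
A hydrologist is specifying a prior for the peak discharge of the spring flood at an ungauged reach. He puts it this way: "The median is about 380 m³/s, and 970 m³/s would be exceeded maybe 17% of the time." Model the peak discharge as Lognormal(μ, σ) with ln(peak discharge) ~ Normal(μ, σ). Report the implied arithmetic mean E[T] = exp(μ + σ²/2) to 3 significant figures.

E[T] ≈ 616 m³/s

If T ~ Lognormal(μ,σ) then ln T ~ Normal(μ,σ), so the p-quantile of ln T is μ + z_p·σ.
ln(380) = 5.94 and ln(970) = 6.877; z_{0.5} = 0, z_{0.83} = 0.9542.
σ = (6.877 − 5.94)/(0.9542 − (0)) = 0.982.
μ = 5.94 − (0)·0.982 = 5.940.
E[T] = exp(μ + σ²/2) = exp(5.940 + 0.4823) = 616 m³/s.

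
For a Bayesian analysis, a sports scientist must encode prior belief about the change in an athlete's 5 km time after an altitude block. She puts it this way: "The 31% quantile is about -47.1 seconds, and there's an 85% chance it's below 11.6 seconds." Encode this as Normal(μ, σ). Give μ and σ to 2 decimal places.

For Normal(μ,σ), the p-quantile is μ + z_p·σ. Here z_{0.31} = -0.4959, z_{0.85} = 1.036.
So -47.1 = μ − 0.4959σ and 11.6 = μ + 1.036σ.
Subtracting: σ = (11.6 − -47.1)/(1.036 − (-0.4959)) = 38.31.
Then μ = -47.1 − (-0.4959)·38.31 = -28.10.

μ = -28.10, σ = 38.31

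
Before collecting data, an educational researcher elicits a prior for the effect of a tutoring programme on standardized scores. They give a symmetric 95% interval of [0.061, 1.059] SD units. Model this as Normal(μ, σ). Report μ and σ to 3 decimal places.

μ = 0.560, σ = 0.255

A symmetric 95% interval runs μ ± z·σ with z = 1.96.
Half-width = 0.499, so σ = 0.499/1.96 = 0.255.
μ is the interval midpoint, 0.560.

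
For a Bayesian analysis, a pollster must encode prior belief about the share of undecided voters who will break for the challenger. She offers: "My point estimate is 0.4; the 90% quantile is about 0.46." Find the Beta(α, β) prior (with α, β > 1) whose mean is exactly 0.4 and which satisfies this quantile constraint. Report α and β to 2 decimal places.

With mean 0.4 fixed, write α = 0.4s, β = 0.6s where s = α+β.
Need P(θ < 0.46) = 0.9 under Beta(0.4s, 0.6s). Normal approximation: (q−m)/√(m(1−m)/s) ≈ z_{0.9} = 1.28, so s ≈ 0.4·0.6·(1.28)²/(0.46−0.4)² = 109.5.
At s = 109.5: P(θ<0.46) ≈ 0.899. Adjusting to match 0.9 gives s ≈ 110.56.
So α = 0.4·110.56 ≈ 44.23, β = 0.6·110.56 ≈ 66.34.

α ≈ 44.23, β ≈ 66.34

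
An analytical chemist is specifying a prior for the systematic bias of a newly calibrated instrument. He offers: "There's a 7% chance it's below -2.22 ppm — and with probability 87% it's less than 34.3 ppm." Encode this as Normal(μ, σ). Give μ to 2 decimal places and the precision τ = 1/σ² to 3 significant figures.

μ = 18.49, τ = 0.00508

For Normal(μ,σ), the p-quantile is μ + z_p·σ. Here z_{0.07} = -1.476, z_{0.87} = 1.126.
So -2.22 = μ − 1.476σ and 34.3 = μ + 1.126σ.
Subtracting: σ = (34.3 − -2.22)/(1.126 − (-1.476)) = 14.03.
Then μ = -2.22 − (-1.476)·14.03 = 18.49.
Precision τ = 1/σ² = 1/14.03² = 0.00508.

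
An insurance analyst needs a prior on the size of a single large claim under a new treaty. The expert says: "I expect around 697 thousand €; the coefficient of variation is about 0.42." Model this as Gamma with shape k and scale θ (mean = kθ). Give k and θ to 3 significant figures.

For Gamma(k, scale θ): mean = kθ, variance = kθ², so CV = 1/√k.
CV = 0.42, hence k = 1/CV² = 5.67.
Then θ = mean/k = 697/5.67 = 123.

k ≈ 5.67, θ ≈ 123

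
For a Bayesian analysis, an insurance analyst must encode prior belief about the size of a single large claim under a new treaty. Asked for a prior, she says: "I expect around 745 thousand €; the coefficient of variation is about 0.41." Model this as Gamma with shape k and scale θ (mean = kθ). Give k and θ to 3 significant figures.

k ≈ 5.95, θ ≈ 125

For Gamma(k, scale θ): mean = kθ, variance = kθ², so CV = 1/√k.
CV = 0.41, hence k = 1/CV² = 5.95.
Then θ = mean/k = 745/5.95 = 125.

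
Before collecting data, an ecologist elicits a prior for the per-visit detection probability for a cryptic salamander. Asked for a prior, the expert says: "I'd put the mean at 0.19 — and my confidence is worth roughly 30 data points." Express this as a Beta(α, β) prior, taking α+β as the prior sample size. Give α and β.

α = 5.7, β = 24.3

Under the effective-sample-size interpretation, Beta(α, β) has prior mean α/(α+β) and prior sample size α+β.
So α+β = 30 and α/(α+β) = 0.19, giving α = 0.19·30 = 5.7 and β = 30 − 5.7 = 24.3.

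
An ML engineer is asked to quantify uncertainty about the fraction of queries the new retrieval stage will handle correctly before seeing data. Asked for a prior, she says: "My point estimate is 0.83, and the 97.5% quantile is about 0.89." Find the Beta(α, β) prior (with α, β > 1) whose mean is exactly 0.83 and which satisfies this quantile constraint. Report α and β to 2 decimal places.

With mean 0.83 fixed, write α = 0.83s, β = 0.17s where s = α+β.
Need P(θ < 0.89) = 0.975 under Beta(0.83s, 0.17s). Normal approximation: (q−m)/√(m(1−m)/s) ≈ z_{0.975} = 1.96, so s ≈ 0.83·0.17·(1.96)²/(0.89−0.83)² = 150.6.
At s = 150.6: P(θ<0.89) ≈ 0.984. Adjusting to match 0.975 gives s ≈ 126.59.
So α = 0.83·126.59 ≈ 105.07, β = 0.17·126.59 ≈ 21.52.

α ≈ 105.07, β ≈ 21.52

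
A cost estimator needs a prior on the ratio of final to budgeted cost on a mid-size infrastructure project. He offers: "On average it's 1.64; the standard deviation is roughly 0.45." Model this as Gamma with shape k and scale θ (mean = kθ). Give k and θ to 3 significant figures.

For Gamma(k, scale θ): mean = kθ, variance = kθ², so CV = 1/√k.
CV = SD/mean = 0.45/1.64 = 0.2744, hence k = 1/CV² = 13.3.
Then θ = mean/k = 1.64/13.3 = 0.123.

k ≈ 13.3, θ ≈ 0.123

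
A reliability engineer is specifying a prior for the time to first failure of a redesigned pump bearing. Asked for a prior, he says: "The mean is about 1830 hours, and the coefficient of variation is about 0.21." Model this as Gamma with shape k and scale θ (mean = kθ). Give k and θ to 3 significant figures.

For Gamma(k, scale θ): mean = kθ, variance = kθ², so CV = 1/√k.
CV = 0.21, hence k = 1/CV² = 22.7.
Then θ = mean/k = 1830/22.7 = 80.7.

k ≈ 22.7, θ ≈ 80.7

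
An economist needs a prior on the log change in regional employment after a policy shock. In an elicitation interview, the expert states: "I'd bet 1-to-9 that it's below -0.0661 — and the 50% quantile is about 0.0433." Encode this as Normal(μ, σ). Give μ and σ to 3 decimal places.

For Normal(μ,σ), the p-quantile is μ + z_p·σ. Here z_{0.1} = -1.282, z_{0.5} = 0.
So -0.0661 = μ − 1.282σ and 0.0433 = μ + 0σ.
Subtracting: σ = (0.0433 − -0.0661)/(0 − (-1.282)) = 0.085.
Then μ = -0.0661 − (-1.282)·0.085 = 0.043.

μ = 0.043, σ = 0.085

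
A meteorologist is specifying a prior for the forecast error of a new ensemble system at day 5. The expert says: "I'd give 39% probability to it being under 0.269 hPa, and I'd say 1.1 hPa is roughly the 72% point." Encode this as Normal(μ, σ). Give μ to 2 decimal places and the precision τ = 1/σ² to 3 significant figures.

For Normal(μ,σ), the p-quantile is μ + z_p·σ. Here z_{0.39} = -0.2793, z_{0.72} = 0.5828.
So 0.269 = μ − 0.2793σ and 1.1 = μ + 0.5828σ.
Subtracting: σ = (1.1 − 0.269)/(0.5828 − (-0.2793)) = 0.96.
Then μ = 0.269 − (-0.2793)·0.96 = 0.54.
Precision τ = 1/σ² = 1/0.9639² = 1.08.

μ = 0.54, τ = 1.08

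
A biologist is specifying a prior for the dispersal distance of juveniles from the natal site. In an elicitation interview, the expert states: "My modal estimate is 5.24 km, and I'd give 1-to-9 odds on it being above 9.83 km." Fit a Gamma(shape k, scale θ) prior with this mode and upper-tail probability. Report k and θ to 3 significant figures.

Gamma(k,θ) with k>1 has mode (k−1)θ, so θ = 5.24/(k−1).
Need P(X < 9.83) = 0.9 with θ tied to k this way. Start at k = 2, θ = 5.24: P(X<9.83) ≈ 0.559.
Too low — raise k to concentrate. Iterating converges to k ≈ 5.83.
Then θ = 5.24/(5.83−1) ≈ 1.09.

k ≈ 5.83, θ ≈ 1.09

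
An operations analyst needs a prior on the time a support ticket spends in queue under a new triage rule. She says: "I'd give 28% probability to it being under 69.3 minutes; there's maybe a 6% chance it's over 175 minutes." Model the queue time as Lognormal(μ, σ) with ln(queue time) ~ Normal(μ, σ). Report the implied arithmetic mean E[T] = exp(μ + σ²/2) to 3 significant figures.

If T ~ Lognormal(μ,σ) then ln T ~ Normal(μ,σ), so the p-quantile of ln T is μ + z_p·σ.
ln(69.3) = 4.238 and ln(175) = 5.165; z_{0.28} = -0.5828, z_{0.94} = 1.555.
σ = (5.165 − 4.238)/(1.555 − (-0.5828)) = 0.433.
μ = 4.238 − (-0.5828)·0.433 = 4.491.
E[T] = exp(μ + σ²/2) = exp(4.491 + 0.0939) = 98 minutes.

E[T] ≈ 98 minutes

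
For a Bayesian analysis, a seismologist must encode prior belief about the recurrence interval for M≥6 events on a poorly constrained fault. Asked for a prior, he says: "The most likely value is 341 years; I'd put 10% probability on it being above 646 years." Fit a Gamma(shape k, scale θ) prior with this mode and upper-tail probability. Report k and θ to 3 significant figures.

Gamma(k,θ) with k>1 has mode (k−1)θ, so θ = 341/(k−1).
Need P(X < 646) = 0.9 with θ tied to k this way. Start at k = 2, θ = 341: P(X<646) ≈ 0.565.
Too low — raise k to concentrate. Iterating converges to k ≈ 5.68.
Then θ = 341/(5.68−1) ≈ 72.8.

k ≈ 5.68, θ ≈ 72.8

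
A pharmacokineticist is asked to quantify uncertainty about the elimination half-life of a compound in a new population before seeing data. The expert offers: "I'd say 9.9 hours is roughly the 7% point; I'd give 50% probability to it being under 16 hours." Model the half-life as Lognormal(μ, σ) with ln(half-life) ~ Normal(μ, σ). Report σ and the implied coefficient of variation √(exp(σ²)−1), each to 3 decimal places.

σ ≈ 0.325, CV ≈ 0.334

If T ~ Lognormal(μ,σ) then ln T ~ Normal(μ,σ), so the p-quantile of ln T is μ + z_p·σ.
ln(9.9) = 2.293 and ln(16) = 2.773; z_{0.07} = -1.476, z_{0.5} = 0.
σ = (2.773 − 2.293)/(0 − (-1.476)) = 0.325.
μ = 2.293 − (-1.476)·0.325 = 2.773.
CV = √(exp(σ²)−1) = √(exp(0.1058)−1) = 0.334.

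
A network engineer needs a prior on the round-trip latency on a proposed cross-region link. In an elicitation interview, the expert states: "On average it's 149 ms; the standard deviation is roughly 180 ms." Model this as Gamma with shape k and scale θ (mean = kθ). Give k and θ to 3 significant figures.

k ≈ 0.685, θ ≈ 217

For Gamma(k, scale θ): mean = kθ, variance = kθ², so CV = 1/√k.
CV = SD/mean = 180/149 = 1.208, hence k = 1/CV² = 0.685.
Then θ = mean/k = 149/0.685 = 217.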